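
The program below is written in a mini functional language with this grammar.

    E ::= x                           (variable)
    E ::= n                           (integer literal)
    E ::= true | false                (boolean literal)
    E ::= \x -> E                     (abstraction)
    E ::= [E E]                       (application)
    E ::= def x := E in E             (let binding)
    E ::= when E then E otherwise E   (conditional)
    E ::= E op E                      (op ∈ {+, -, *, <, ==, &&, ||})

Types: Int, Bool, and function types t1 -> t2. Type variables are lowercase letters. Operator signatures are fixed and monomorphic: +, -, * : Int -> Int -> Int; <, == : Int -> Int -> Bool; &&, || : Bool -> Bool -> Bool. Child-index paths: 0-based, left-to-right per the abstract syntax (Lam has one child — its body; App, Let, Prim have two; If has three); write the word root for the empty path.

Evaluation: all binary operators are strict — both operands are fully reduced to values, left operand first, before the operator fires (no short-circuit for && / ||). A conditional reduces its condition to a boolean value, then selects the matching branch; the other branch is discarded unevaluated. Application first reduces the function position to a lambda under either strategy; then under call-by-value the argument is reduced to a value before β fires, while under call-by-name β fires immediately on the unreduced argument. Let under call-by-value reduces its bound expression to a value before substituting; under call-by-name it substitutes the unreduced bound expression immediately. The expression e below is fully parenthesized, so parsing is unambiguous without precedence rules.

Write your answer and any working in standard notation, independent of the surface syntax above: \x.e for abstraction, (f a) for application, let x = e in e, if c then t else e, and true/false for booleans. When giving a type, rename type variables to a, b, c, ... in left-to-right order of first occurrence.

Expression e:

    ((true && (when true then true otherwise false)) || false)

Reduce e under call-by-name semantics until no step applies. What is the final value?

Answer: true

Derivation:
step 0: ((true && (if true then true else false)) || false)
step 1: [if@0.1] ((true && true) || false)
step 2: [delta@0] (true || false)
step 3: [delta@root] true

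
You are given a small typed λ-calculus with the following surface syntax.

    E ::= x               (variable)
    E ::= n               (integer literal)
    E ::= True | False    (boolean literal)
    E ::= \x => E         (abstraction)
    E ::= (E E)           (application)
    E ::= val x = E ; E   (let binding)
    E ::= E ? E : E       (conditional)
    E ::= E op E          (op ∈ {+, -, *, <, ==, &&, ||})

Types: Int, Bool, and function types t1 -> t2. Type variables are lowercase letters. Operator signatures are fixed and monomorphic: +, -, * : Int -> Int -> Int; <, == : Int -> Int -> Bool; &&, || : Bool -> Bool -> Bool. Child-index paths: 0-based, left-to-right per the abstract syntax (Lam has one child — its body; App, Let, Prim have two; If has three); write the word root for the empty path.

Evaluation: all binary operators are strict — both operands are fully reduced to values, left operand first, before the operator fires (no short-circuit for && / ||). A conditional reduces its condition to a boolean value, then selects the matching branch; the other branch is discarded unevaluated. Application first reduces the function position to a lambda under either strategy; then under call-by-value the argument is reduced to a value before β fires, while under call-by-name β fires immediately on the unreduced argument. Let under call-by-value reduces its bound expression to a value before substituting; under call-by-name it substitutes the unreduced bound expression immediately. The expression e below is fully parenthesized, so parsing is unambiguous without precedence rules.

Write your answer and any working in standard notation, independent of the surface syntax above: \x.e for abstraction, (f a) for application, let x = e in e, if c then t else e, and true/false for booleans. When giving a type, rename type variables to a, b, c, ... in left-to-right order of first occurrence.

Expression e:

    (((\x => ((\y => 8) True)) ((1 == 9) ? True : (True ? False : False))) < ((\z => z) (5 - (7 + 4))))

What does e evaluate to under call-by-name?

Answer: false

Working:
step 0: (((\x.((\y.8) true)) (if (1 == 9) then true else (if true then false else false))) < ((\z.z) (5 - (7 + 4))))
step 1: [beta@0] (((\y.8) true) < ((\z.z) (5 - (7 + 4))))
step 2: [beta@0] (8 < ((\z.z) (5 - (7 + 4))))
step 3: [beta@1] (8 < (5 - (7 + 4)))
step 4: [delta@1.1] (8 < (5 - 11))
step 5: [delta@1] (8 < -6)
step 6: [delta@root] false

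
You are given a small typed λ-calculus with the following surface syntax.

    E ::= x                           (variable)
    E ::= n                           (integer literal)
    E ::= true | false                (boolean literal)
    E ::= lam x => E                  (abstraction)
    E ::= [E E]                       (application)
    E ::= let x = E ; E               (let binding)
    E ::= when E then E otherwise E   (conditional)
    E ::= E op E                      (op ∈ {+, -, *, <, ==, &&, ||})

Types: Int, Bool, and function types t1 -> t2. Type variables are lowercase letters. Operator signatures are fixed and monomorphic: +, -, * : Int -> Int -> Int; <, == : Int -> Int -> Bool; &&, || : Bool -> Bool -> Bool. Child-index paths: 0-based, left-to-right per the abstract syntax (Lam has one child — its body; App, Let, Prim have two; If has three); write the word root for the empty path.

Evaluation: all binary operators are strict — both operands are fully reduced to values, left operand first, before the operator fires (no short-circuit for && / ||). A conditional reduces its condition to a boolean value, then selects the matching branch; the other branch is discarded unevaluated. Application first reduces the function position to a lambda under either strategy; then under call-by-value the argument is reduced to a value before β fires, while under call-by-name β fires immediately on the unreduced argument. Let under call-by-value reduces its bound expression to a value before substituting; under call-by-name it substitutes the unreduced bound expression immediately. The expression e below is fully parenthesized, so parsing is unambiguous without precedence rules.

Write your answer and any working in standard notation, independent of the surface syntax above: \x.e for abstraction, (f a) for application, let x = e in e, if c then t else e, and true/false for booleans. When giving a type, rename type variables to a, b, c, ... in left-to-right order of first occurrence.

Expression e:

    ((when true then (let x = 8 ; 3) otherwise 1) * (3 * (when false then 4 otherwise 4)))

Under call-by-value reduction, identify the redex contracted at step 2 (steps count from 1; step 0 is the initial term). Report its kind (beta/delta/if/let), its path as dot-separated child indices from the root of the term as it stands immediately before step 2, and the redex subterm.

Derivation:
step 0: ((if true then (let x = 8 in 3) else 1) * (3 * (if false then 4 else 4)))
step 1: [if@0] ((let x = 8 in 3) * (3 * (if false then 4 else 4)))
step 2: [let@0] (3 * (3 * (if false then 4 else 4)))

Answer: let at 0 : (let x = 8 in 3)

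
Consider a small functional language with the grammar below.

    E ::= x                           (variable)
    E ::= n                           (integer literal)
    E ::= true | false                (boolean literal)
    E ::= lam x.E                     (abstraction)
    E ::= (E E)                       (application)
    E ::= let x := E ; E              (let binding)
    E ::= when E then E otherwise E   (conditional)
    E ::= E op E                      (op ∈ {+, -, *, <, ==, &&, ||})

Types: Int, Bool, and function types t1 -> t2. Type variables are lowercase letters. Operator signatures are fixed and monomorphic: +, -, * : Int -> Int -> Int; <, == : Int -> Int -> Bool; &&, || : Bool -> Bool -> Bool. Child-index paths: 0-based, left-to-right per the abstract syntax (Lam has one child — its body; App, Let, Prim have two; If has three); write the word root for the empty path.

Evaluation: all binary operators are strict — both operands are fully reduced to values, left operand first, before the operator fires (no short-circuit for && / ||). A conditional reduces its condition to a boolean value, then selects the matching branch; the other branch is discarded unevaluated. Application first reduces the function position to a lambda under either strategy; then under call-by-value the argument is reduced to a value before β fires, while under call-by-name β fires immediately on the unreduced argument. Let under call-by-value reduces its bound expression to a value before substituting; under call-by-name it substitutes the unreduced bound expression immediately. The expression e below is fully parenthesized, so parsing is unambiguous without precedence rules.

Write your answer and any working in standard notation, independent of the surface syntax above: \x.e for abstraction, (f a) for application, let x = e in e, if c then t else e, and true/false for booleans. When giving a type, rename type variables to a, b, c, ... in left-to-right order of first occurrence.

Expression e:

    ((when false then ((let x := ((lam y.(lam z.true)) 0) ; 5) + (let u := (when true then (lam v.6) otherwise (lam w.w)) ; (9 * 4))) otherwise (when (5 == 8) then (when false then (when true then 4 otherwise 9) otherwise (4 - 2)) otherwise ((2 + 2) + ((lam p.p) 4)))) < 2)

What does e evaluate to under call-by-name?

Trace:
step 0: ((if false then ((let x = ((\y.(\z.true)) 0) in 5) + (let u = (if true then (\v.6) else (\w.w)) in (9 * 4))) else (if (5 == 8) then (if false then (if true then 4 else 9) else (4 - 2)) else ((2 + 2) + ((\p.p) 4)))) < 2)
step 1: [if@0] ((if (5 == 8) then (if false then (if true then 4 else 9) else (4 - 2)) else ((2 + 2) + ((\p.p) 4))) < 2)
step 2: [delta@0.0] ((if false then (if false then (if true then 4 else 9) else (4 - 2)) else ((2 + 2) + ((\p.p) 4))) < 2)
step 3: [if@0] (((2 + 2) + ((\p.p) 4)) < 2)
step 4: [delta@0.0] ((4 + ((\p.p) 4)) < 2)
step 5: [beta@0.1] ((4 + 4) < 2)
step 6: [delta@0] (8 < 2)
step 7: [delta@root] false

Answer: false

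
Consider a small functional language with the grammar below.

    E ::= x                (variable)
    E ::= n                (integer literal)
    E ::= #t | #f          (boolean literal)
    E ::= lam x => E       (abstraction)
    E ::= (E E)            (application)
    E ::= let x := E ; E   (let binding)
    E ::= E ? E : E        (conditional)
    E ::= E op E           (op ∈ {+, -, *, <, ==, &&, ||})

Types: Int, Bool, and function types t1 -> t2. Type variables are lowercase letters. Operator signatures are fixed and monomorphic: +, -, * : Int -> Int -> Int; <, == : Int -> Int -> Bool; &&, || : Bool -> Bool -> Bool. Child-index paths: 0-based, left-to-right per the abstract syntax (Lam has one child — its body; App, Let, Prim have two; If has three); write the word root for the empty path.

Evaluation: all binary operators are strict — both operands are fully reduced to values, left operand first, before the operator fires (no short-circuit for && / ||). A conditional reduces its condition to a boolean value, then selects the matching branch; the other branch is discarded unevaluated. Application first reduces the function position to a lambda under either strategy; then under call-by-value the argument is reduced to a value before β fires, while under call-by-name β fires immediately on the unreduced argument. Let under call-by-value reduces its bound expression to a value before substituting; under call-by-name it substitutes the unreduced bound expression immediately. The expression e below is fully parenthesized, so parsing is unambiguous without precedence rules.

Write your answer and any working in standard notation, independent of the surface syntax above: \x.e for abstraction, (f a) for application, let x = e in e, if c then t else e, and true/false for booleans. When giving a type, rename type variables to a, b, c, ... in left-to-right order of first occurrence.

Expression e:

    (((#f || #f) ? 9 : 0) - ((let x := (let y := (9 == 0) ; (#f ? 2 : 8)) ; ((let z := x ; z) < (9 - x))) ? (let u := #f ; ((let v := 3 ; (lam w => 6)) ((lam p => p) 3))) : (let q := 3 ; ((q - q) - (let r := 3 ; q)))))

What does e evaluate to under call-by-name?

Working:
step 0: ((if (false || false) then 9 else 0) - (if (let x = (let y = (9 == 0) in (if false then 2 else 8)) in ((let z = x in z) < (9 - x))) then (let u = false in ((let v = 3 in (\w.6)) ((\p.p) 3))) else (let q = 3 in ((q - q) - (let r = 3 in q)))))
step 1: [delta@0.0] ((if false then 9 else 0) - (if (let x = (let y = (9 == 0) in (if false then 2 else 8)) in ((let z = x in z) < (9 - x))) then (let u = false in ((let v = 3 in (\w.6)) ((\p.p) 3))) else (let q = 3 in ((q - q) - (let r = 3 in q)))))
step 2: [if@0] (0 - (if (let x = (let y = (9 == 0) in (if false then 2 else 8)) in ((let z = x in z) < (9 - x))) then (let u = false in ((let v = 3 in (\w.6)) ((\p.p) 3))) else (let q = 3 in ((q - q) - (let r = 3 in q)))))
step 3: [let@1.0] (0 - (if ((let z = (let y = (9 == 0) in (if false then 2 else 8)) in z) < (9 - (let y = (9 == 0) in (if false then 2 else 8)))) then (let u = false in ((let v = 3 in (\w.6)) ((\p.p) 3))) else (let q = 3 in ((q - q) - (let r = 3 in q)))))
step 4: [let@1.0.0] (0 - (if ((let y = (9 == 0) in (if false then 2 else 8)) < (9 - (let y = (9 == 0) in (if false then 2 else 8)))) then (let u = false in ((let v = 3 in (\w.6)) ((\p.p) 3))) else (let q = 3 in ((q - q) - (let r = 3 in q)))))
step 5: [let@1.0.0] (0 - (if ((if false then 2 else 8) < (9 - (let y = (9 == 0) in (if false then 2 else 8)))) then (let u = false in ((let v = 3 in (\w.6)) ((\p.p) 3))) else (let q = 3 in ((q - q) - (let r = 3 in q)))))
step 6: [if@1.0.0] (0 - (if (8 < (9 - (let y = (9 == 0) in (if false then 2 else 8)))) then (let u = false in ((let v = 3 in (\w.6)) ((\p.p) 3))) else (let q = 3 in ((q - q) - (let r = 3 in q)))))
step 7: [let@1.0.1.1] (0 - (if (8 < (9 - (if false then 2 else 8))) then (let u = false in ((let v = 3 in (\w.6)) ((\p.p) 3))) else (let q = 3 in ((q - q) - (let r = 3 in q)))))
step 8: [if@1.0.1.1] (0 - (if (8 < (9 - 8)) then (let u = false in ((let v = 3 in (\w.6)) ((\p.p) 3))) else (let q = 3 in ((q - q) - (let r = 3 in q)))))
step 9: [delta@1.0.1] (0 - (if (8 < 1) then (let u = false in ((let v = 3 in (\w.6)) ((\p.p) 3))) else (let q = 3 in ((q - q) - (let r = 3 in q)))))
step 10: [delta@1.0] (0 - (if false then (let u = false in ((let v = 3 in (\w.6)) ((\p.p) 3))) else (let q = 3 in ((q - q) - (let r = 3 in q)))))
step 11: [if@1] (0 - (let q = 3 in ((q - q) - (let r = 3 in q))))
step 12: [let@1] (0 - ((3 - 3) - (let r = 3 in 3)))
step 13: [delta@1.0] (0 - (0 - (let r = 3 in 3)))
step 14: [let@1.1] (0 - (0 - 3))
step 15: [delta@1] (0 - -3)
step 16: [delta@root] 3

Answer: 3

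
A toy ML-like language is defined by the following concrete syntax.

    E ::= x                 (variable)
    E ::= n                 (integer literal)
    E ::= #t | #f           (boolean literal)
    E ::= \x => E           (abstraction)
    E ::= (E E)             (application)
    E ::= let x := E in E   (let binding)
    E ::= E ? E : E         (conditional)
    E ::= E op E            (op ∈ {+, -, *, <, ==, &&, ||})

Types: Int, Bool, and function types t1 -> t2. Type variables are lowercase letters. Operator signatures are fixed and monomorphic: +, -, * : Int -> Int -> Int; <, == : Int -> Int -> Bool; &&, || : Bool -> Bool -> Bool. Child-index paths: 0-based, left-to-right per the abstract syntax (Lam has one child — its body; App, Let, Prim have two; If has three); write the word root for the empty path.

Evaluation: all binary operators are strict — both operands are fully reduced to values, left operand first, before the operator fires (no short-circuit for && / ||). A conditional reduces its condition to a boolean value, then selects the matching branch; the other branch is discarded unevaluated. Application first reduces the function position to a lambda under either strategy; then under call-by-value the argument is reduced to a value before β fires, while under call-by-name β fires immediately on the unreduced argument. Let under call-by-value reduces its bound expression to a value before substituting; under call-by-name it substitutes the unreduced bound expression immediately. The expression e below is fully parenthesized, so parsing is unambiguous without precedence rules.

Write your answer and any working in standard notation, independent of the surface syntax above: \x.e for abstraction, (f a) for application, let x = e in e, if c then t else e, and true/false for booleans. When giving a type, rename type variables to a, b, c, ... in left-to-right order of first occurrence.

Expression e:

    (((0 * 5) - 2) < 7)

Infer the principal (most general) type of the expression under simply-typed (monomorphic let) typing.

Answer: Bool

Working:
  unify Int ~ Int
  unify Int ~ Int
  unify Int ~ Int
  unify Int ~ Int
  unify Int ~ Int
  unify Int ~ Int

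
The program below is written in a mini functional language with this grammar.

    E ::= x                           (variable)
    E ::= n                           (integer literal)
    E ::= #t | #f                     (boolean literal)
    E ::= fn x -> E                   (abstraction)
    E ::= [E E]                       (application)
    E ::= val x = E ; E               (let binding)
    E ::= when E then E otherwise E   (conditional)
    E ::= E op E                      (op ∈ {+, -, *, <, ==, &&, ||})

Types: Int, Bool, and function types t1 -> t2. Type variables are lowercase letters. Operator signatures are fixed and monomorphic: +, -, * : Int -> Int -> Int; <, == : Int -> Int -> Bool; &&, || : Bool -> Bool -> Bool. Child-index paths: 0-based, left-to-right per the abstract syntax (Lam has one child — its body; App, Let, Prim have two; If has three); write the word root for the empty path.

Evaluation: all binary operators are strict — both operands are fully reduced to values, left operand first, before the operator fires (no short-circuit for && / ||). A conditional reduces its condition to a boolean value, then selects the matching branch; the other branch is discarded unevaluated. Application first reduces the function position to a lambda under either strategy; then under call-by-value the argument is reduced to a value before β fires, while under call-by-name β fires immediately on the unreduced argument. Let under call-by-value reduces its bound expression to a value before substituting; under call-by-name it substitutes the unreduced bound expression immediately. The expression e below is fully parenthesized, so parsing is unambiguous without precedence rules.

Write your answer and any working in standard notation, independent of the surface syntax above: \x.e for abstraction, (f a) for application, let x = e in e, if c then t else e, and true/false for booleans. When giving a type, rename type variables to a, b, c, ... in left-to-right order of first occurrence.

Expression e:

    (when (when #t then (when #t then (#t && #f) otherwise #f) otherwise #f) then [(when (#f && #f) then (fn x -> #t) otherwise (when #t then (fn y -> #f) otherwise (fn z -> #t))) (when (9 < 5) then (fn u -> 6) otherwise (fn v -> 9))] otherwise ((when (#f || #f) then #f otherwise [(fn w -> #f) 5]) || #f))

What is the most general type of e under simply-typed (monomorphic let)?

Derivation:
  unify Bool ~ Bool
  unify Bool ~ Bool
  unify Bool ~ Bool
  unify Bool ~ Bool
  unify Bool ~ Bool
  unify Bool ~ Bool
  unify Bool ~ Bool
  unify Bool ~ Bool
  unify Bool ~ Bool
  unify Bool ~ Bool
\x._ : a -> Bool
  unify Bool ~ Bool
\y._ : b -> Bool
\z._ : c -> Bool
  unify b -> Bool ~ c -> Bool
  unify b ~ c
  unify Bool ~ Bool
  unify a -> Bool ~ c -> Bool
  unify a ~ c
  unify Bool ~ Bool
  unify Int ~ Int
  unify Int ~ Int
  unify Bool ~ Bool
\u._ : d -> Int
\v._ : e -> Int
  unify d -> Int ~ e -> Int
  unify d ~ e
  unify Int ~ Int
  unify c -> Bool ~ (e -> Int) -> f
  unify c ~ e -> Int
  unify Bool ~ f
_ _ : Bool
  unify Bool ~ Bool
  unify Bool ~ Bool
  unify Bool ~ Bool
\w._ : g -> Bool
  unify g -> Bool ~ Int -> h
  unify g ~ Int
  unify Bool ~ h
_ _ : Bool
  unify Bool ~ Bool
  unify Bool ~ Bool
  unify Bool ~ Bool
  unify Bool ~ Bool

Answer: Bool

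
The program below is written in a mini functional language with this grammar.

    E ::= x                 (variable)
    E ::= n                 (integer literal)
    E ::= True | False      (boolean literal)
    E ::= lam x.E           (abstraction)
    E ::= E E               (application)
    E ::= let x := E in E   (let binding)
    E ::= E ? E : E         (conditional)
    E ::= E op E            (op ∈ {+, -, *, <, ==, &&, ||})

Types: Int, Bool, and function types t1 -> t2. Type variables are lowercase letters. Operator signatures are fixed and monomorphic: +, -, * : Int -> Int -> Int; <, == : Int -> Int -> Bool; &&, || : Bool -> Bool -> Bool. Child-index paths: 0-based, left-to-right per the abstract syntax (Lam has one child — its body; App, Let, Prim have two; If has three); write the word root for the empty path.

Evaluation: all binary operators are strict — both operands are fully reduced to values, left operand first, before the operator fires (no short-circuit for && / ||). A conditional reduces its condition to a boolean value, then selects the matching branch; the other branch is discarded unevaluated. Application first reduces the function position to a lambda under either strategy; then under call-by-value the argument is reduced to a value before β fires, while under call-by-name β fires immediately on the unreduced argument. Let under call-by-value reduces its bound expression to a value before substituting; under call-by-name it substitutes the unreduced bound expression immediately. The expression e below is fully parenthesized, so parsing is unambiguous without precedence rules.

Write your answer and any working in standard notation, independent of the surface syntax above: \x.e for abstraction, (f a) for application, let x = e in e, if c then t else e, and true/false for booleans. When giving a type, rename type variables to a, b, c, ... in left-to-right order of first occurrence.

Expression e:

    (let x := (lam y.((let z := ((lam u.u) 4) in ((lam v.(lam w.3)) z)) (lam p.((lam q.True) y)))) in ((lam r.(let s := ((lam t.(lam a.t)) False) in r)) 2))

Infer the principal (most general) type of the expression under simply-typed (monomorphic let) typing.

Derivation:
u : b
\u._ : b -> b
  unify b -> b ~ Int -> c
  unify b ~ Int
  unify Int ~ c
_ _ : Int
let z : Int
\w._ : e -> Int
\v._ : d -> e -> Int
z : Int
  unify d -> e -> Int ~ Int -> f
  unify d ~ Int
  unify e -> Int ~ f
_ _ : e -> Int
\q._ : h -> Bool
y : a
  unify h -> Bool ~ a -> i
  unify h ~ a
  unify Bool ~ i
_ _ : Bool
\p._ : g -> Bool
  unify e -> Int ~ (g -> Bool) -> j
  unify e ~ g -> Bool
  unify Int ~ j
_ _ : Int
\y._ : a -> Int
let x : a -> Int
t : l
\a._ : m -> l
\t._ : l -> m -> l
  unify l -> m -> l ~ Bool -> n
  unify l ~ Bool
  unify m -> Bool ~ n
_ _ : m -> Bool
let s : m -> Bool
r : k
\r._ : k -> k
  unify k -> k ~ Int -> o
  unify k ~ Int
  unify Int ~ o
_ _ : Int

Answer: Int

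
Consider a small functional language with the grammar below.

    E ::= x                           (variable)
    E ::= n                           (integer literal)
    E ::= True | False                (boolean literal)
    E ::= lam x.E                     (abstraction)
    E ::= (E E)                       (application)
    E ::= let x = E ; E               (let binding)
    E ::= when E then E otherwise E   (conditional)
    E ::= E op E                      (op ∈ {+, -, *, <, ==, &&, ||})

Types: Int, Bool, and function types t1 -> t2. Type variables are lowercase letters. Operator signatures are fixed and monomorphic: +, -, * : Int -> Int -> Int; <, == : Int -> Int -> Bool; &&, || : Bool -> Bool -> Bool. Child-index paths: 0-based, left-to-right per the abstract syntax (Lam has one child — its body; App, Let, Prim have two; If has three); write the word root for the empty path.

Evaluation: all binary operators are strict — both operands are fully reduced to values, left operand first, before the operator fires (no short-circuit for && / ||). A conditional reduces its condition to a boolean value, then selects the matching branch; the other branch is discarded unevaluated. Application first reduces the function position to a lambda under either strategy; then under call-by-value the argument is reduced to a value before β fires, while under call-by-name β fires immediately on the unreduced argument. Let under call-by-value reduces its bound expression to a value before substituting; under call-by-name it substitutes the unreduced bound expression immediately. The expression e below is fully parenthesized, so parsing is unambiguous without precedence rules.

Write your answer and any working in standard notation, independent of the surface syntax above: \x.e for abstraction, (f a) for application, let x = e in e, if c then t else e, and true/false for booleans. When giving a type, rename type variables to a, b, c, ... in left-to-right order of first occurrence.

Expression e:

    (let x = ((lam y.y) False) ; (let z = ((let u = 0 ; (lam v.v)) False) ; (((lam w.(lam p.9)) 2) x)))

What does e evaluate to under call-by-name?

Answer: 9

Working:
step 0: (let x = ((\y.y) false) in (let z = ((let u = 0 in (\v.v)) false) in (((\w.(\p.9)) 2) x)))
step 1: [let@root] (let z = ((let u = 0 in (\v.v)) false) in (((\w.(\p.9)) 2) ((\y.y) false)))
step 2: [let@root] (((\w.(\p.9)) 2) ((\y.y) false))
step 3: [beta@0] ((\p.9) ((\y.y) false))
step 4: [beta@root] 9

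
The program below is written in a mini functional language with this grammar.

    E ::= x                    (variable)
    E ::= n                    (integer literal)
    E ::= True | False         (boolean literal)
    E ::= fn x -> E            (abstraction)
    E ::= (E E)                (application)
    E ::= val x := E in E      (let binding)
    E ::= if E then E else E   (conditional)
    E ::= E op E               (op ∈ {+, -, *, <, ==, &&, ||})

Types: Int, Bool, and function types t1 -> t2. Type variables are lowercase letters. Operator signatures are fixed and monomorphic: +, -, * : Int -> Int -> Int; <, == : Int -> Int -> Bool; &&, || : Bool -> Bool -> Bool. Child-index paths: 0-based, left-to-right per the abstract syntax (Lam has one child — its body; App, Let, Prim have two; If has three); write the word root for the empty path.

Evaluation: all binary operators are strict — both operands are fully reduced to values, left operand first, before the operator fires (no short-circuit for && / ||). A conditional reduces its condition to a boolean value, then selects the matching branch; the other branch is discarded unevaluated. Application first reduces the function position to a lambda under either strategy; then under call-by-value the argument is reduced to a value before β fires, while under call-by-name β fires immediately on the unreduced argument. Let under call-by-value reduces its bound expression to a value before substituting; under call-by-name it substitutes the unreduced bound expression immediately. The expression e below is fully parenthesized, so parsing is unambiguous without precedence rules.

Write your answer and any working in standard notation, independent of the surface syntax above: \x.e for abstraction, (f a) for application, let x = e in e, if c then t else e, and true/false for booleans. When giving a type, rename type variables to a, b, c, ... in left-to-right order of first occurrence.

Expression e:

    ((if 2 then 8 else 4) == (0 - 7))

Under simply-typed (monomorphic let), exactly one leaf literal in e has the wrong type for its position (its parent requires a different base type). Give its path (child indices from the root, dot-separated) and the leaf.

Working:
  unify Int ~ Bool
  FAIL: mismatch Int ~ Bool

Answer: 0.0 : 2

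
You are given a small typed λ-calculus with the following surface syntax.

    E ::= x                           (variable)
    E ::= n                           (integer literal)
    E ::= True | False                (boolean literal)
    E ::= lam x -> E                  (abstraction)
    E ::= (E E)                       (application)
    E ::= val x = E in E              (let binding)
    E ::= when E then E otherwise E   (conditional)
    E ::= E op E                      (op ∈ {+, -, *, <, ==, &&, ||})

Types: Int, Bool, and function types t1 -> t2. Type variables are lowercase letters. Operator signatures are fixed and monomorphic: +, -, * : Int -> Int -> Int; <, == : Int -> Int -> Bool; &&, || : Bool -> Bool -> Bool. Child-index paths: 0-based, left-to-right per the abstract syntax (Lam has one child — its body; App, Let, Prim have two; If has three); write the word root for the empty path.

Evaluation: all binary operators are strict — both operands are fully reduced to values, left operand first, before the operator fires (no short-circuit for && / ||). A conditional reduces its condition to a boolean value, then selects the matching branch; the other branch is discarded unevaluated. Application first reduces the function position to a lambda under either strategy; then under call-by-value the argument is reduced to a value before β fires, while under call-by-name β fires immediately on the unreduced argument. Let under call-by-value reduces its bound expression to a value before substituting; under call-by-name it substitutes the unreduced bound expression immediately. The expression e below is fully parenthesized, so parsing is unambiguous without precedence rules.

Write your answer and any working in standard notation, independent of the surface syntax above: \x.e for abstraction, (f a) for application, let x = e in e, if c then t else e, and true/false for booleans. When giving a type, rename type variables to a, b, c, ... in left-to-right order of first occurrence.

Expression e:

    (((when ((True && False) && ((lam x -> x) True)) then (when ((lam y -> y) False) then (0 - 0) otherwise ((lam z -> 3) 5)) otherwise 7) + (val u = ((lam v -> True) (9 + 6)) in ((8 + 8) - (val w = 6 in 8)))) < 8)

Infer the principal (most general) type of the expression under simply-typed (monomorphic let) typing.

Derivation:
  unify Bool ~ Bool
  unify Bool ~ Bool
  unify Bool ~ Bool
x : a
\x._ : a -> a
  unify a -> a ~ Bool -> b
  unify a ~ Bool
  unify Bool ~ b
_ _ : Bool
  unify Bool ~ Bool
  unify Bool ~ Bool
y : c
\y._ : c -> c
  unify c -> c ~ Bool -> d
  unify c ~ Bool
  unify Bool ~ d
_ _ : Bool
  unify Bool ~ Bool
  unify Int ~ Int
  unify Int ~ Int
\z._ : e -> Int
  unify e -> Int ~ Int -> f
  unify e ~ Int
  unify Int ~ f
_ _ : Int
  unify Int ~ Int
  unify Int ~ Int
  unify Int ~ Int
\v._ : g -> Bool
  unify Int ~ Int
  unify Int ~ Int
  unify g -> Bool ~ Int -> h
  unify g ~ Int
  unify Bool ~ h
_ _ : Bool
let u : Bool
  unify Int ~ Int
  unify Int ~ Int
  unify Int ~ Int
let w : Int
  unify Int ~ Int
  unify Int ~ Int
  unify Int ~ Int
  unify Int ~ Int

Answer: Bool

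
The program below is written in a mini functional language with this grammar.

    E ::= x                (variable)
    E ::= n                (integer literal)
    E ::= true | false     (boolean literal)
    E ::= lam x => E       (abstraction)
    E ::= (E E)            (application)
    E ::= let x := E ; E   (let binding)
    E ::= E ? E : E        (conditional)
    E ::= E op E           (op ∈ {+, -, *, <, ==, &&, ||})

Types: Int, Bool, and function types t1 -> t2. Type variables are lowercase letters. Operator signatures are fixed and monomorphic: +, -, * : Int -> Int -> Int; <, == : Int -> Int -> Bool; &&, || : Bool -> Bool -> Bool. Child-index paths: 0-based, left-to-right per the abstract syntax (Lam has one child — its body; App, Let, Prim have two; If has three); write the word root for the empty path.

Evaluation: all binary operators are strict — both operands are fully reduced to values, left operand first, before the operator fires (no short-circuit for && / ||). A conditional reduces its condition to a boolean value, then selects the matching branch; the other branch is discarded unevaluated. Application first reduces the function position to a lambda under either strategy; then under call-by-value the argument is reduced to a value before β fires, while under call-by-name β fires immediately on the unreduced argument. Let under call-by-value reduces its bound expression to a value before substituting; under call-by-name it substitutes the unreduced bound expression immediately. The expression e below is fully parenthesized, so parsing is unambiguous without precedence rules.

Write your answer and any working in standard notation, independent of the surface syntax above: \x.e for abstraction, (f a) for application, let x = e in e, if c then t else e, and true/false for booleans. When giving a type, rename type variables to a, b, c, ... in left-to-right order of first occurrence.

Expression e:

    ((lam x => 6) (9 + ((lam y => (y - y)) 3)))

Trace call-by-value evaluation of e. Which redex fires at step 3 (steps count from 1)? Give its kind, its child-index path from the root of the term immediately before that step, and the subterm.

Answer: delta at 1 : (9 + 0)

Trace:
step 0: ((\x.6) (9 + ((\y.(y - y)) 3)))
step 1: [beta@1.1] ((\x.6) (9 + (3 - 3)))
step 2: [delta@1.1] ((\x.6) (9 + 0))
step 3: [delta@1] ((\x.6) 9)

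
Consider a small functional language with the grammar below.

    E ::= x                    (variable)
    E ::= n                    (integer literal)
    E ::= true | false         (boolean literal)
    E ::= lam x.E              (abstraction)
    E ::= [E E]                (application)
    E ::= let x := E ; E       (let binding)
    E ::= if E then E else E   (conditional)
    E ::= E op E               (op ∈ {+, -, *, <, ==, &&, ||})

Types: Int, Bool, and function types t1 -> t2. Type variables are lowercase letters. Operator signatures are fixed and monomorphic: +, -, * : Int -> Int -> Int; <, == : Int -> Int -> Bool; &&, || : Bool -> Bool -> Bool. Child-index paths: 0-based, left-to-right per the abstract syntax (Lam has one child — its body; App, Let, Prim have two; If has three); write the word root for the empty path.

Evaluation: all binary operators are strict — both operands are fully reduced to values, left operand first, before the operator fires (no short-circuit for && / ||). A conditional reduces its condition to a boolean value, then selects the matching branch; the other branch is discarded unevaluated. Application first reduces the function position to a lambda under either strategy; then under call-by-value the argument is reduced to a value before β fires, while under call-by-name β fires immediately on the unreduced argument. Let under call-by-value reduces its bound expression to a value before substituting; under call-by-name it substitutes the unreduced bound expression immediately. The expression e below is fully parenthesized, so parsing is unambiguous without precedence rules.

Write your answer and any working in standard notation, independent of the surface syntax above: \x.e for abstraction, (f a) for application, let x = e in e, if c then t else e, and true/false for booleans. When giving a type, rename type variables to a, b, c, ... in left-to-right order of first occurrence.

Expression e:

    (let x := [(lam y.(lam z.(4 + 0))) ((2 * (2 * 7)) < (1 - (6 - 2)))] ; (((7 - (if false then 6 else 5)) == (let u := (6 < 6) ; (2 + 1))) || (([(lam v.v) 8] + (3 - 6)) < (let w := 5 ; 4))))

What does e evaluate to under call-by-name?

Derivation:
step 0: (let x = ((\y.(\z.(4 + 0))) ((2 * (2 * 7)) < (1 - (6 - 2)))) in (((7 - (if false then 6 else 5)) == (let u = (6 < 6) in (2 + 1))) || ((((\v.v) 8) + (3 - 6)) < (let w = 5 in 4))))
step 1: [let@root] (((7 - (if false then 6 else 5)) == (let u = (6 < 6) in (2 + 1))) || ((((\v.v) 8) + (3 - 6)) < (let w = 5 in 4)))
step 2: [if@0.0.1] (((7 - 5) == (let u = (6 < 6) in (2 + 1))) || ((((\v.v) 8) + (3 - 6)) < (let w = 5 in 4)))
step 3: [delta@0.0] ((2 == (let u = (6 < 6) in (2 + 1))) || ((((\v.v) 8) + (3 - 6)) < (let w = 5 in 4)))
step 4: [let@0.1] ((2 == (2 + 1)) || ((((\v.v) 8) + (3 - 6)) < (let w = 5 in 4)))
step 5: [delta@0.1] ((2 == 3) || ((((\v.v) 8) + (3 - 6)) < (let w = 5 in 4)))
step 6: [delta@0] (false || ((((\v.v) 8) + (3 - 6)) < (let w = 5 in 4)))
step 7: [beta@1.0.0] (false || ((8 + (3 - 6)) < (let w = 5 in 4)))
step 8: [delta@1.0.1] (false || ((8 + -3) < (let w = 5 in 4)))
step 9: [delta@1.0] (false || (5 < (let w = 5 in 4)))
step 10: [let@1.1] (false || (5 < 4))
step 11: [delta@1] (false || false)
step 12: [delta@root] false

Answer: false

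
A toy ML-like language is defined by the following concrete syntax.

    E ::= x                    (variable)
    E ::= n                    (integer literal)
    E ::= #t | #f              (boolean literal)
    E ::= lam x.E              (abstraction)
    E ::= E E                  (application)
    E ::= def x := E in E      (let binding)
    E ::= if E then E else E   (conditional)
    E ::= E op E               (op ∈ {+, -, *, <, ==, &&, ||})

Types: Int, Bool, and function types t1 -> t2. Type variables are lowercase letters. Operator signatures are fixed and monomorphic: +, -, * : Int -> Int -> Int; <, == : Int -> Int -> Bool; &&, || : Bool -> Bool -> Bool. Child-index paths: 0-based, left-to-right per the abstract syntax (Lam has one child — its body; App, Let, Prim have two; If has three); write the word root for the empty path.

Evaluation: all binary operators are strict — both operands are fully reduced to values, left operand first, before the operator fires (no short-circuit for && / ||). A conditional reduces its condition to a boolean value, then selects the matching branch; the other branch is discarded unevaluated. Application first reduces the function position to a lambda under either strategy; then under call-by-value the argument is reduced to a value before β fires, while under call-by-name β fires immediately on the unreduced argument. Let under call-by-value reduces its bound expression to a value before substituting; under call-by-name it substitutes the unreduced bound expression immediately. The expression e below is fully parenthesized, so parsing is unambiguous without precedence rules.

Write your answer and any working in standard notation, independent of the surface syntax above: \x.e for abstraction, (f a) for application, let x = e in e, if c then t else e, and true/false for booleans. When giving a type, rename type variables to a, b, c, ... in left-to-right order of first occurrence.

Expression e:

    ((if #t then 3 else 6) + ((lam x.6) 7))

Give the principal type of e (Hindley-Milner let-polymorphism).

Answer: Int

Working:
  unify Bool ~ Bool
  unify Int ~ Int
  unify Int ~ Int
\x._ : a -> Int
  unify a -> Int ~ Int -> b
  unify a ~ Int
  unify Int ~ b
_ _ : Int
  unify Int ~ Int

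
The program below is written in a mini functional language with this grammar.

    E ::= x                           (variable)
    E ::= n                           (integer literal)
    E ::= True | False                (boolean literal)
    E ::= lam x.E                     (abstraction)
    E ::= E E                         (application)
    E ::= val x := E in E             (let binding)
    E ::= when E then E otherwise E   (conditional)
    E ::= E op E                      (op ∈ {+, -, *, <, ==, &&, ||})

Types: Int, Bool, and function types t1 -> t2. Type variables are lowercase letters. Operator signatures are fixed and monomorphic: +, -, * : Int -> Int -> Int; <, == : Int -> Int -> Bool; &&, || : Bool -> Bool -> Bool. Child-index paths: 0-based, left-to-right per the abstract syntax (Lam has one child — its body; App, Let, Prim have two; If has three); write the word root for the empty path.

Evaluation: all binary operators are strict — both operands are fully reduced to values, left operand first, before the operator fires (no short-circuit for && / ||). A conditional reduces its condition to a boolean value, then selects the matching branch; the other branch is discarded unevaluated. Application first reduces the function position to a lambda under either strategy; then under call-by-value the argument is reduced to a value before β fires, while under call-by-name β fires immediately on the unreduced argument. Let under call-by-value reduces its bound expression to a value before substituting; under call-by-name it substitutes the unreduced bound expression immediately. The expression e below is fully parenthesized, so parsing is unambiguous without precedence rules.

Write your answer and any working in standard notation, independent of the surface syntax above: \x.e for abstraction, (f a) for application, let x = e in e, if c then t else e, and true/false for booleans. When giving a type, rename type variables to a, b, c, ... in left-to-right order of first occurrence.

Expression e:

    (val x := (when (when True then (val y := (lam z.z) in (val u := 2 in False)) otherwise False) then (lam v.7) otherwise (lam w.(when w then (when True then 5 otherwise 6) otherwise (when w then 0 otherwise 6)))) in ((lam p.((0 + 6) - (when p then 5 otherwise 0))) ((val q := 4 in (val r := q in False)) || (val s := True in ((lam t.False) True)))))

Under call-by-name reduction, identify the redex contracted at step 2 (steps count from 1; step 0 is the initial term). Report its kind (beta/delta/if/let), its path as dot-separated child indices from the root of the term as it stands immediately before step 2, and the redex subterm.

Answer: beta at root : ((\p.((0 + 6) - (if p then 5 else 0))) ((let q = 4 in (let r = q in false)) || (let s = true in ((\t.false) true))))

Trace:
step 0: (let x = (if (if true then (let y = (\z.z) in (let u = 2 in false)) else false) then (\v.7) else (\w.(if w then (if true then 5 else 6) else (if w then 0 else 6)))) in ((\p.((0 + 6) - (if p then 5 else 0))) ((let q = 4 in (let r = q in false)) || (let s = true in ((\t.false) true)))))
step 1: [let@root] ((\p.((0 + 6) - (if p then 5 else 0))) ((let q = 4 in (let r = q in false)) || (let s = true in ((\t.false) true))))
step 2: [beta@root] ((0 + 6) - (if ((let q = 4 in (let r = q in false)) || (let s = true in ((\t.false) true))) then 5 else 0))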